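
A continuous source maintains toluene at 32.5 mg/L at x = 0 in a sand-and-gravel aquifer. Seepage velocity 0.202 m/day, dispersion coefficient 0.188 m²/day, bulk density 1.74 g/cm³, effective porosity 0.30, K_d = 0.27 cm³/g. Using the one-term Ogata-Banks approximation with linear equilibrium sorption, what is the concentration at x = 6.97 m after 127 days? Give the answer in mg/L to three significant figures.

24.7 mg/L

Retardation factor R = 1 + ρ_b·K_d/n = 1 + 1.74 × 0.27/0.30 = 2.566.
Sorption retards both mechanisms: v_R = v/R = 0.07872 m/day, D_R = D/R = 0.07327 m²/day.
v_R·t = 0.07872 × 127 = 9.99744 m; 2√(D_R t) = 6.101 m; argument = (6.97 − 9.99744)/6.101 = -0.4962.
C = C₀ × ½·erfc(-0.4962) = 32.5 × 0.7586 = 24.7 mg/L.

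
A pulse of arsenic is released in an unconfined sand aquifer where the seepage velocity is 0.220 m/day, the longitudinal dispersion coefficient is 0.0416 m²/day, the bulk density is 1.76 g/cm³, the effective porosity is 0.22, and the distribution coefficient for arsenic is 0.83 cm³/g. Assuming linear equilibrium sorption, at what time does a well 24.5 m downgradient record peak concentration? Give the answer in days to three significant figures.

Retardation factor R = 1 + ρ_b·K_d/n = 1 + 1.76 × 0.83/0.22 = 7.640.
Sorption retards both mechanisms: v_R = v/R = 0.02880 m/day, D_R = D/R = 0.005445 m²/day.
Peak time from v_R²t² + 2D_R t − x² = 0: t = (√(D_R² + v_R²x²) − D_R)/v_R².
√(D_R² + v_R²x²) = √(0.005445² + 0.02880² × 24.5²) = 0.7056; v_R² = 0.0008294.
t = (0.7056 − 0.005445)/0.0008294 = 844 days.

844 days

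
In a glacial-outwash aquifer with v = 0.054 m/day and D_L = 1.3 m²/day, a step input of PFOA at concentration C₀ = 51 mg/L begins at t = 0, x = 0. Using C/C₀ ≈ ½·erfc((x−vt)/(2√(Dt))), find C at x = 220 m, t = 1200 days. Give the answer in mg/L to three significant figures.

0.139 mg/L

For a continuous step input, C/C₀ ≈ ½·erfc((x−vt)/(2√(Dt))).
vt = 0.054 × 1200 = 64.8 m and 2√(Dt) = 2√(1.3 × 1200) = 78.99 m.
Argument (x−vt)/(2√(Dt)) = (220 − 64.8)/78.99 = 1.965; ½·erfc(1.965) = 0.002727.
C = 51 × 0.002727 = 0.139 mg/L.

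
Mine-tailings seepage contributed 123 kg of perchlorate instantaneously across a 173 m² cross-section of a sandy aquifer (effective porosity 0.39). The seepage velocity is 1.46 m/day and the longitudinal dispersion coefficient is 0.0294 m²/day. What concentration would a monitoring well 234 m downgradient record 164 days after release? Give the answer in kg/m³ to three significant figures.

For an instantaneous plane source, C(x,t) = M/(n_e·A·√(4πDt)) · exp(−(x−vt)²/(4Dt)), with n_e·A the pore (flow) area.
Plume center vt = 1.46 × 164 = 239.44 m, so the well at 234 m is 5.44 m upgradient of the peak.
√(4πDt) = 7.784 m, giving peak height M/(n_e·A·√(4πDt)) = 123/(0.39 × 173 × 7.784) = 0.2342 kg/m³.
(x−vt)²/(4Dt) = (-5.44)²/(4 × 0.0294 × 164) = 1.534; exp(−1.534) = 0.2157.
C = 0.2342 × 0.2157 = 0.0505 kg/m³.

0.0505 kg/m³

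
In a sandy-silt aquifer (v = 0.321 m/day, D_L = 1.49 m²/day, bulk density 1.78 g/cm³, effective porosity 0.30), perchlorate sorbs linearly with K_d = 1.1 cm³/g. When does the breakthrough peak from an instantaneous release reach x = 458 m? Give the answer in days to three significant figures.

Retardation factor R = 1 + ρ_b·K_d/n = 1 + 1.78 × 1.1/0.30 = 7.527.
Sorption retards both mechanisms: v_R = v/R = 0.04265 m/day, D_R = D/R = 0.1980 m²/day.
Peak time from v_R²t² + 2D_R t − x² = 0: t = (√(D_R² + v_R²x²) − D_R)/v_R².
√(D_R² + v_R²x²) = √(0.1980² + 0.04265² × 458²) = 19.53; v_R² = 0.001819.
t = (19.53 − 0.1980)/0.001819 = 10600 days.

10600 days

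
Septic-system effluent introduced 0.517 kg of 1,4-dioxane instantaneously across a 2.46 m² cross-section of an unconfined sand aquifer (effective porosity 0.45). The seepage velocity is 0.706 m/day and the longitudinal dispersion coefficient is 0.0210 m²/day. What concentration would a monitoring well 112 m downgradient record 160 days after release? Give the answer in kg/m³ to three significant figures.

0.0671 kg/m³

For an instantaneous plane source, C(x,t) = M/(n_e·A·√(4πDt)) · exp(−(x−vt)²/(4Dt)), with n_e·A the pore (flow) area.
Plume center vt = 0.706 × 160 = 112.96 m, so the well at 112 m is 0.96 m upgradient of the peak.
√(4πDt) = 6.498 m, giving peak height M/(n_e·A·√(4πDt)) = 0.517/(0.45 × 2.46 × 6.498) = 0.07187 kg/m³.
(x−vt)²/(4Dt) = (-0.96)²/(4 × 0.0210 × 160) = 0.06857; exp(−0.06857) = 0.9337.
C = 0.07187 × 0.9337 = 0.0671 kg/m³.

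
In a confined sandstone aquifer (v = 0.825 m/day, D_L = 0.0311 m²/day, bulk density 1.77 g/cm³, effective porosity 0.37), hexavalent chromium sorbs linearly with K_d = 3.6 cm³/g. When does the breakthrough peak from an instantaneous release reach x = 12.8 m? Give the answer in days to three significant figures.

Retardation factor R = 1 + ρ_b·K_d/n = 1 + 1.77 × 3.6/0.37 = 18.22.
Sorption retards both mechanisms: v_R = v/R = 0.04528 m/day, D_R = D/R = 0.001707 m²/day.
Peak time from v_R²t² + 2D_R t − x² = 0: t = (√(D_R² + v_R²x²) − D_R)/v_R².
√(D_R² + v_R²x²) = √(0.001707² + 0.04528² × 12.8²) = 0.5796; v_R² = 0.002050.
t = (0.5796 − 0.001707)/0.002050 = 282 days.

282 days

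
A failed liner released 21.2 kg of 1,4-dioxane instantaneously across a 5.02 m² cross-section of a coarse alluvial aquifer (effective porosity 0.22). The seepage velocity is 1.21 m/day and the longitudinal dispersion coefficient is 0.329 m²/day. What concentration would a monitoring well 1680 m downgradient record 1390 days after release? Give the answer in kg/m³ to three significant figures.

For an instantaneous plane source, C(x,t) = M/(n_e·A·√(4πDt)) · exp(−(x−vt)²/(4Dt)), with n_e·A the pore (flow) area.
Plume center vt = 1.21 × 1390 = 1681.9 m, so the well at 1680 m is 1.9 m upgradient of the peak.
√(4πDt) = 75.81 m, giving peak height M/(n_e·A·√(4πDt)) = 21.2/(0.22 × 5.02 × 75.81) = 0.2532 kg/m³.
(x−vt)²/(4Dt) = (-1.9)²/(4 × 0.329 × 1390) = 0.001973; exp(−0.001973) = 0.9980.
C = 0.2532 × 0.9980 = 0.253 kg/m³.

0.253 kg/m³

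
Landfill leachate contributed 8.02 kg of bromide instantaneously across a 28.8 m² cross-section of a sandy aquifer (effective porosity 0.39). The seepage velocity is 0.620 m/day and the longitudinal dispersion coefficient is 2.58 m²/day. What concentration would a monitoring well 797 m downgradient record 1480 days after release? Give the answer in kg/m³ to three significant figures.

For an instantaneous plane source, C(x,t) = M/(n_e·A·√(4πDt)) · exp(−(x−vt)²/(4Dt)), with n_e·A the pore (flow) area.
Plume center vt = 0.620 × 1480 = 917.6 m, so the well at 797 m is 120.6 m upgradient of the peak.
√(4πDt) = 219.1 m, giving peak height M/(n_e·A·√(4πDt)) = 8.02/(0.39 × 28.8 × 219.1) = 0.003259 kg/m³.
(x−vt)²/(4Dt) = (-120.6)²/(4 × 2.58 × 1480) = 0.9523; exp(−0.9523) = 0.3859.
C = 0.003259 × 0.3859 = 0.00126 kg/m³.

0.00126 kg/m³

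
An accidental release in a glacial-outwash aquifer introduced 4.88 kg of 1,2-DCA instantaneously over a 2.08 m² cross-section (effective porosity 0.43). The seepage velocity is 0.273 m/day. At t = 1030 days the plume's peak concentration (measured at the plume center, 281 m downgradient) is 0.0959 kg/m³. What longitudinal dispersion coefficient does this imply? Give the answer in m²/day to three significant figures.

0.250 m²/day

At the plume center C_max = M/(n_e·A·√(4πDt)), so D = M²/(4πt·(n_e·A·C_max)²).
n_e·A·C_max = 0.43 × 2.08 × 0.0959 = 0.08577 kg/m.
D = 4.88²/(4π × 1030 × 0.08577²) = 0.250 m²/day.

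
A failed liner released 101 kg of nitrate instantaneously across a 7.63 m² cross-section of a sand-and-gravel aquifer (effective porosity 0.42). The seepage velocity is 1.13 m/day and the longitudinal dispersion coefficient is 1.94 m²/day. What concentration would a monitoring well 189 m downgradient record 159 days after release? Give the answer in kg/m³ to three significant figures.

For an instantaneous plane source, C(x,t) = M/(n_e·A·√(4πDt)) · exp(−(x−vt)²/(4Dt)), with n_e·A the pore (flow) area.
Plume center vt = 1.13 × 159 = 179.67 m, so the well at 189 m is 9.33 m downgradient of the peak.
√(4πDt) = 62.26 m, giving peak height M/(n_e·A·√(4πDt)) = 101/(0.42 × 7.63 × 62.26) = 0.5062 kg/m³.
(x−vt)²/(4Dt) = (9.33)²/(4 × 1.94 × 159) = 0.07055; exp(−0.07055) = 0.9319.
C = 0.5062 × 0.9319 = 0.472 kg/m³.

0.472 kg/m³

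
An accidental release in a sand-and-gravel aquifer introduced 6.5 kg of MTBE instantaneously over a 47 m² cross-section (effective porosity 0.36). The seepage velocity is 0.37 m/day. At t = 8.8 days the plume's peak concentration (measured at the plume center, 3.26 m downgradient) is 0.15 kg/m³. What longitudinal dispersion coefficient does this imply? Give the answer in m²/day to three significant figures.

At the plume center C_max = M/(n_e·A·√(4πDt)), so D = M²/(4πt·(n_e·A·C_max)²).
n_e·A·C_max = 0.36 × 47 × 0.15 = 2.538 kg/m.
D = 6.5²/(4π × 8.8 × 2.538²) = 0.0593 m²/day.

0.0593 m²/day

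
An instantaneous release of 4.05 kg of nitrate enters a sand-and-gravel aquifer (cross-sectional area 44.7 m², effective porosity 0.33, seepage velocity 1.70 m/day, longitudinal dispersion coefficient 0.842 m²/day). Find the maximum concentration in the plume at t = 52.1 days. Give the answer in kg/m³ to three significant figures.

0.0117 kg/m³

The peak of an instantaneous 1D plume sits at x = vt; there the Gaussian factor is 1 and C_max = M/(n_e·A·√(4πDt)), where n_e·A is the pore area the mass is dissolved in.
√(4πDt) = √(4π × 0.842 × 52.1) = 23.48 m, so C_max = 4.05/(0.33 × 44.7 × 23.48) = 0.0117 kg/m³.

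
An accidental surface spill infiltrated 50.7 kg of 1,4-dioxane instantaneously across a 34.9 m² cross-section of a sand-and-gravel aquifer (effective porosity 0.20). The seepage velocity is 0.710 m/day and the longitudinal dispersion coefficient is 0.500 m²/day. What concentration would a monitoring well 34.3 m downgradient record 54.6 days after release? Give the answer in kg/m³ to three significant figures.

0.327 kg/m³

For an instantaneous plane source, C(x,t) = M/(n_e·A·√(4πDt)) · exp(−(x−vt)²/(4Dt)), with n_e·A the pore (flow) area.
Plume center vt = 0.710 × 54.6 = 38.766 m, so the well at 34.3 m is 4.466 m upgradient of the peak.
√(4πDt) = 18.52 m, giving peak height M/(n_e·A·√(4πDt)) = 50.7/(0.20 × 34.9 × 18.52) = 0.3922 kg/m³.
(x−vt)²/(4Dt) = (-4.466)²/(4 × 0.500 × 54.6) = 0.1826; exp(−0.1826) = 0.8331.
C = 0.3922 × 0.8331 = 0.327 kg/m³.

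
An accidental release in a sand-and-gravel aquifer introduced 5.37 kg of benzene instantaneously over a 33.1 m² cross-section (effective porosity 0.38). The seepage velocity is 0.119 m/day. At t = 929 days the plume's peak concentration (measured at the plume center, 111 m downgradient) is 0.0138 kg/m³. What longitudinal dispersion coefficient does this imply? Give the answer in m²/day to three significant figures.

0.0820 m²/day

At the plume center C_max = M/(n_e·A·√(4πDt)), so D = M²/(4πt·(n_e·A·C_max)²).
n_e·A·C_max = 0.38 × 33.1 × 0.0138 = 0.1736 kg/m.
D = 5.37²/(4π × 929 × 0.1736²) = 0.0820 m²/day.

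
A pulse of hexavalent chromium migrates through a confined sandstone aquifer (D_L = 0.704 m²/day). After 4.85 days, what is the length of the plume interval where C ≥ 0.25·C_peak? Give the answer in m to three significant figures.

The plume is Gaussian with σ = √(2Dt) = √(2 × 0.704 × 4.85) = 2.613 m.
C/C_peak = exp(−Δx²/(2σ²)) = 0.25 ⇒ Δx = σ·√(−2 ln 0.25) = 2.613 × 1.665 = 4.351 m.
Width = 2Δx = 8.70 m.

8.70 m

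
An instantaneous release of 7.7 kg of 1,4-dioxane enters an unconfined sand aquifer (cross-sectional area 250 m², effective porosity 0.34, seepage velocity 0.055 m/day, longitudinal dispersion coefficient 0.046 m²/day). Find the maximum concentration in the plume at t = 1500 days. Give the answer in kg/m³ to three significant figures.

The peak of an instantaneous 1D plume sits at x = vt; there the Gaussian factor is 1 and C_max = M/(n_e·A·√(4πDt)), where n_e·A is the pore area the mass is dissolved in.
√(4πDt) = √(4π × 0.046 × 1500) = 29.45 m, so C_max = 7.7/(0.34 × 250 × 29.45) = 0.00308 kg/m³.

0.00308 kg/m³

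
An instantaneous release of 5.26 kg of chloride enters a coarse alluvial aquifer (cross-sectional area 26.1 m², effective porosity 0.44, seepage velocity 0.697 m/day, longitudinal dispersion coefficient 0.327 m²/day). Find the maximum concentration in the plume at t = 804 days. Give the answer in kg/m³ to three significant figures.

The peak of an instantaneous 1D plume sits at x = vt; there the Gaussian factor is 1 and C_max = M/(n_e·A·√(4πDt)), where n_e·A is the pore area the mass is dissolved in.
√(4πDt) = √(4π × 0.327 × 804) = 57.48 m, so C_max = 5.26/(0.44 × 26.1 × 57.48) = 0.00797 kg/m³.

0.00797 kg/m³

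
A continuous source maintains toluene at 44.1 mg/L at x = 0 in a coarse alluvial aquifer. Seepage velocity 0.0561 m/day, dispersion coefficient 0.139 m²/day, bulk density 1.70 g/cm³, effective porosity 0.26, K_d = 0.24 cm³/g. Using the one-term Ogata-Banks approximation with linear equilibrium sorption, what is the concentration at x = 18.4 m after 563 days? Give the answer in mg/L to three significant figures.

Retardation factor R = 1 + ρ_b·K_d/n = 1 + 1.70 × 0.24/0.26 = 2.569.
Sorption retards both mechanisms: v_R = v/R = 0.02184 m/day, D_R = D/R = 0.05411 m²/day.
v_R·t = 0.02184 × 563 = 12.29592 m; 2√(D_R t) = 11.04 m; argument = (18.4 − 12.29592)/11.04 = 0.5529.
C = C₀ × ½·erfc(0.5529) = 44.1 × 0.2171 = 9.57 mg/L.

9.57 mg/L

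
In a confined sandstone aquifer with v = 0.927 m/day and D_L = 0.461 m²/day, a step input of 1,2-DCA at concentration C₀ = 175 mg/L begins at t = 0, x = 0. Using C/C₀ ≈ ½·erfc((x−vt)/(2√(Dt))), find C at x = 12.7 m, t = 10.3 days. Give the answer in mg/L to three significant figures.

For a continuous step input, C/C₀ ≈ ½·erfc((x−vt)/(2√(Dt))).
vt = 0.927 × 10.3 = 9.5481 m and 2√(Dt) = 2√(0.461 × 10.3) = 4.358 m.
Argument (x−vt)/(2√(Dt)) = (12.7 − 9.5481)/4.358 = 0.7232; ½·erfc(0.7232) = 0.1532.
C = 175 × 0.1532 = 26.8 mg/L.

26.8 mg/L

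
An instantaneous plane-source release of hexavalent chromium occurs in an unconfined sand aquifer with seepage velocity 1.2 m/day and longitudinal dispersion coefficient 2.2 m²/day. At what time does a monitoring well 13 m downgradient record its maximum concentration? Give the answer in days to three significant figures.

9.41 days

For the 1D instantaneous-source solution, setting ∂C/∂t = 0 at fixed x gives v²t² + 2Dt − x² = 0, so t = (√(D² + v²x²) − D)/v².
√(D² + v²x²) = √(2.2² + 1.2² × 13²) = 15.75; v² = 1.44.
t = (15.75 − 2.2)/1.44 = 9.41 days (vs. the pure-advection estimate x/v = 10.8 d).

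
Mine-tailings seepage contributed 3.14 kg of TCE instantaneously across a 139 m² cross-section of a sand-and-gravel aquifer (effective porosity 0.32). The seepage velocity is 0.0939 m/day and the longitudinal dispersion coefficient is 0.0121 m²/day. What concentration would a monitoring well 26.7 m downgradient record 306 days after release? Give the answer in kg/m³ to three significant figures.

0.00783 kg/m³

For an instantaneous plane source, C(x,t) = M/(n_e·A·√(4πDt)) · exp(−(x−vt)²/(4Dt)), with n_e·A the pore (flow) area.
Plume center vt = 0.0939 × 306 = 28.7334 m, so the well at 26.7 m is 2.0334 m upgradient of the peak.
√(4πDt) = 6.821 m, giving peak height M/(n_e·A·√(4πDt)) = 3.14/(0.32 × 139 × 6.821) = 0.01035 kg/m³.
(x−vt)²/(4Dt) = (-2.0334)²/(4 × 0.0121 × 306) = 0.2792; exp(−0.2792) = 0.7564.
C = 0.01035 × 0.7564 = 0.00783 kg/m³.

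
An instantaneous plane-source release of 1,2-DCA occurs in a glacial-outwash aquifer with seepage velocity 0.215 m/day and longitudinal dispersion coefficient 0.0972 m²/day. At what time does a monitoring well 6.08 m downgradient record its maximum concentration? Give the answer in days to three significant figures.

For the 1D instantaneous-source solution, setting ∂C/∂t = 0 at fixed x gives v²t² + 2Dt − x² = 0, so t = (√(D² + v²x²) − D)/v².
√(D² + v²x²) = √(0.0972² + 0.215² × 6.08²) = 1.311; v² = 0.046225.
t = (1.311 − 0.0972)/0.046225 = 26.3 days (vs. the pure-advection estimate x/v = 28.3 d).

26.3 days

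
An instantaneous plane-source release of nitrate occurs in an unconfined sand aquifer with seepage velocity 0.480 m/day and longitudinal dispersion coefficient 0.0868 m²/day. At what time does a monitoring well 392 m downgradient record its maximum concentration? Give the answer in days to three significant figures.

For the 1D instantaneous-source solution, setting ∂C/∂t = 0 at fixed x gives v²t² + 2Dt − x² = 0, so t = (√(D² + v²x²) − D)/v².
√(D² + v²x²) = √(0.0868² + 0.480² × 392²) = 188.2; v² = 0.2304.
t = (188.2 − 0.0868)/0.2304 = 816 days (vs. the pure-advection estimate x/v = 817 d).

816 days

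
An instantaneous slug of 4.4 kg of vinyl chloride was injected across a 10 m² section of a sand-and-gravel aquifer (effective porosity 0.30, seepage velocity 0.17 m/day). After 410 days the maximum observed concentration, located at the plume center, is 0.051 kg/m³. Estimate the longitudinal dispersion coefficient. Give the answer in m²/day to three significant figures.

0.161 m²/day

At the plume center C_max = M/(n_e·A·√(4πDt)), so D = M²/(4πt·(n_e·A·C_max)²).
n_e·A·C_max = 0.30 × 10 × 0.051 = 0.1530 kg/m.
D = 4.4²/(4π × 410 × 0.1530²) = 0.161 m²/day.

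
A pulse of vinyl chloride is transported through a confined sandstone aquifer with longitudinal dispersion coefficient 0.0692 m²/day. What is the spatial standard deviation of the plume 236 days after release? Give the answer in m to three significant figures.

Dispersive spreading gives a Gaussian with σ² = 2Dt; advection only shifts the center.
σ = √(2 × 0.0692 × 236) = 5.72 m.

5.72 m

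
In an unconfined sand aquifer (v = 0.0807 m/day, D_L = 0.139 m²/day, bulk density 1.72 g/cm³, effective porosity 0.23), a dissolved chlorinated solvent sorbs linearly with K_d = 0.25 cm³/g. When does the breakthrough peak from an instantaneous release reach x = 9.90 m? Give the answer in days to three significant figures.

296 days

Retardation factor R = 1 + ρ_b·K_d/n = 1 + 1.72 × 0.25/0.23 = 2.870.
Sorption retards both mechanisms: v_R = v/R = 0.02812 m/day, D_R = D/R = 0.04843 m²/day.
Peak time from v_R²t² + 2D_R t − x² = 0: t = (√(D_R² + v_R²x²) − D_R)/v_R².
√(D_R² + v_R²x²) = √(0.04843² + 0.02812² × 9.90²) = 0.2826; v_R² = 0.0007907.
t = (0.2826 − 0.04843)/0.0007907 = 296 days.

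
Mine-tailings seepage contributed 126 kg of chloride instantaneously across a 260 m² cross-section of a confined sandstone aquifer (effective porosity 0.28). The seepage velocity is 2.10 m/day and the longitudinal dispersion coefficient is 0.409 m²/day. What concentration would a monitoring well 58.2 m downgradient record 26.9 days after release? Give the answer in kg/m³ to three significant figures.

For an instantaneous plane source, C(x,t) = M/(n_e·A·√(4πDt)) · exp(−(x−vt)²/(4Dt)), with n_e·A the pore (flow) area.
Plume center vt = 2.10 × 26.9 = 56.49 m, so the well at 58.2 m is 1.71 m downgradient of the peak.
√(4πDt) = 11.76 m, giving peak height M/(n_e·A·√(4πDt)) = 126/(0.28 × 260 × 11.76) = 0.1472 kg/m³.
(x−vt)²/(4Dt) = (1.71)²/(4 × 0.409 × 26.9) = 0.06644; exp(−0.06644) = 0.9357.
C = 0.1472 × 0.9357 = 0.138 kg/m³.

0.138 kg/m³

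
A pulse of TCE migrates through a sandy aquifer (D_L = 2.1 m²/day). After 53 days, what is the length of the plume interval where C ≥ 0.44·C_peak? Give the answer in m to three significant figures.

38.2 m

The plume is Gaussian with σ = √(2Dt) = √(2 × 2.1 × 53) = 14.92 m.
C/C_peak = exp(−Δx²/(2σ²)) = 0.44 ⇒ Δx = σ·√(−2 ln 0.44) = 14.92 × 1.281 = 19.11 m.
Width = 2Δx = 38.2 m.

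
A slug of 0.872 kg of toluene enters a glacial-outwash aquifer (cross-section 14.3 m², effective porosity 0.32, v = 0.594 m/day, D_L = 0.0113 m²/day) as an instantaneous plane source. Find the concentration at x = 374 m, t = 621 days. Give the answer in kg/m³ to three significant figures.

0.00796 kg/m³

For an instantaneous plane source, C(x,t) = M/(n_e·A·√(4πDt)) · exp(−(x−vt)²/(4Dt)), with n_e·A the pore (flow) area.
Plume center vt = 0.594 × 621 = 368.874 m, so the well at 374 m is 5.126 m downgradient of the peak.
√(4πDt) = 9.391 m, giving peak height M/(n_e·A·√(4πDt)) = 0.872/(0.32 × 14.3 × 9.391) = 0.02029 kg/m³.
(x−vt)²/(4Dt) = (5.126)²/(4 × 0.0113 × 621) = 0.9361; exp(−0.9361) = 0.3922.
C = 0.02029 × 0.3922 = 0.00796 kg/m³.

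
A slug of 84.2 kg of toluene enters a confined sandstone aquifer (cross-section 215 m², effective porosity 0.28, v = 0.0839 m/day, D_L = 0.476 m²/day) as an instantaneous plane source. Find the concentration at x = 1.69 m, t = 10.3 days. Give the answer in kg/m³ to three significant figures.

For an instantaneous plane source, C(x,t) = M/(n_e·A·√(4πDt)) · exp(−(x−vt)²/(4Dt)), with n_e·A the pore (flow) area.
Plume center vt = 0.0839 × 10.3 = 0.86417 m, so the well at 1.69 m is 0.82583 m downgradient of the peak.
√(4πDt) = 7.849 m, giving peak height M/(n_e·A·√(4πDt)) = 84.2/(0.28 × 215 × 7.849) = 0.1782 kg/m³.
(x−vt)²/(4Dt) = (0.82583)²/(4 × 0.476 × 10.3) = 0.03478; exp(−0.03478) = 0.9658.
C = 0.1782 × 0.9658 = 0.172 kg/m³.

0.172 kg/m³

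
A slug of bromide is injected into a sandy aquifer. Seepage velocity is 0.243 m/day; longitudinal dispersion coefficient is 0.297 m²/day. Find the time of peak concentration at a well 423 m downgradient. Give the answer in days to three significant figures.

1740 days

For the 1D instantaneous-source solution, setting ∂C/∂t = 0 at fixed x gives v²t² + 2Dt − x² = 0, so t = (√(D² + v²x²) − D)/v².
√(D² + v²x²) = √(0.297² + 0.243² × 423²) = 102.8; v² = 0.059049.
t = (102.8 − 0.297)/0.059049 = 1740 days (vs. the pure-advection estimate x/v = 1740 d).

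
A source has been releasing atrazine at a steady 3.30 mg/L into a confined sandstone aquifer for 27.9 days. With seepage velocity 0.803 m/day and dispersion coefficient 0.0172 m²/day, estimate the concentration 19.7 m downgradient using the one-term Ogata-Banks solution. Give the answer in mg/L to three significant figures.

3.29 mg/L

For a continuous step input, C/C₀ ≈ ½·erfc((x−vt)/(2√(Dt))).
vt = 0.803 × 27.9 = 22.4037 m and 2√(Dt) = 2√(0.0172 × 27.9) = 1.385 m.
Argument (x−vt)/(2√(Dt)) = (19.7 − 22.4037)/1.385 = -1.952; ½·erfc(-1.952) = 0.9971.
C = 3.30 × 0.9971 = 3.29 mg/L.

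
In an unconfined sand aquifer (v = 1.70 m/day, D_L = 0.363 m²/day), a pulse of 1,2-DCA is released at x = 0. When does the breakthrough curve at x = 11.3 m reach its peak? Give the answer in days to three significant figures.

6.52 days

For the 1D instantaneous-source solution, setting ∂C/∂t = 0 at fixed x gives v²t² + 2Dt − x² = 0, so t = (√(D² + v²x²) − D)/v².
√(D² + v²x²) = √(0.363² + 1.70² × 11.3²) = 19.21; v² = 2.89.
t = (19.21 − 0.363)/2.89 = 6.52 days (vs. the pure-advection estimate x/v = 6.65 d).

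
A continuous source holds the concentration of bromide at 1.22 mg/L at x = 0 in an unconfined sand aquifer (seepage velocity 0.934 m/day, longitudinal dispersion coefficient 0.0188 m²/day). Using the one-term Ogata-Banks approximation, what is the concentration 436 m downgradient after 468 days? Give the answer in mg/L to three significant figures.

For a continuous step input, C/C₀ ≈ ½·erfc((x−vt)/(2√(Dt))).
vt = 0.934 × 468 = 437.112 m and 2√(Dt) = 2√(0.0188 × 468) = 5.932 m.
Argument (x−vt)/(2√(Dt)) = (436 − 437.112)/5.932 = -0.1875; ½·erfc(-0.1875) = 0.6046.
C = 1.22 × 0.6046 = 0.738 mg/L.

0.738 mg/L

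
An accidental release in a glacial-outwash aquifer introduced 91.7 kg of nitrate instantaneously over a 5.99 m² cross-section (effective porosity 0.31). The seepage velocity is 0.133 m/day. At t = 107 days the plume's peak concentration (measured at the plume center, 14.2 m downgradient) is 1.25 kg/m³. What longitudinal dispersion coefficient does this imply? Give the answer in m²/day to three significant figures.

At the plume center C_max = M/(n_e·A·√(4πDt)), so D = M²/(4πt·(n_e·A·C_max)²).
n_e·A·C_max = 0.31 × 5.99 × 1.25 = 2.321 kg/m.
D = 91.7²/(4π × 107 × 2.321²) = 1.16 m²/day.

1.16 m²/day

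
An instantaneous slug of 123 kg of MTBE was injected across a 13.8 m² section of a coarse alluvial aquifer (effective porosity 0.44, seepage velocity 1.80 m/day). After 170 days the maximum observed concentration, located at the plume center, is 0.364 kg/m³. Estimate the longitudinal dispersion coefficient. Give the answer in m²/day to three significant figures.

At the plume center C_max = M/(n_e·A·√(4πDt)), so D = M²/(4πt·(n_e·A·C_max)²).
n_e·A·C_max = 0.44 × 13.8 × 0.364 = 2.210 kg/m.
D = 123²/(4π × 170 × 2.210²) = 1.45 m²/day.

1.45 m²/day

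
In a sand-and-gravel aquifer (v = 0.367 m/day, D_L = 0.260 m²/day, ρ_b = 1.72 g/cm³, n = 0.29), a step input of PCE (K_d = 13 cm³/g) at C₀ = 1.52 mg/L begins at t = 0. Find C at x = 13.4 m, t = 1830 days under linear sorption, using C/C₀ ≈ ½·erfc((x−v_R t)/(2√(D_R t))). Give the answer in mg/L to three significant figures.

0.128 mg/L

Retardation factor R = 1 + ρ_b·K_d/n = 1 + 1.72 × 13/0.29 = 78.10.
Sorption retards both mechanisms: v_R = v/R = 0.004699 m/day, D_R = D/R = 0.003329 m²/day.
v_R·t = 0.004699 × 1830 = 8.59917 m; 2√(D_R t) = 4.936 m; argument = (13.4 − 8.59917)/4.936 = 0.9726.
C = C₀ × ½·erfc(0.9726) = 1.52 × 0.08449 = 0.128 mg/L.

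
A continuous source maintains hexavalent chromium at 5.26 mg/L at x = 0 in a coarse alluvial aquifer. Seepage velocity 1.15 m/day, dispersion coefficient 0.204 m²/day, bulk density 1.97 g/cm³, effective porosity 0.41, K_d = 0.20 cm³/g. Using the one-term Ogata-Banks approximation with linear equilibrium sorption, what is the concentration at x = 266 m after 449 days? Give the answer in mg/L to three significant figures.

Retardation factor R = 1 + ρ_b·K_d/n = 1 + 1.97 × 0.20/0.41 = 1.961.
Sorption retards both mechanisms: v_R = v/R = 0.5864 m/day, D_R = D/R = 0.1040 m²/day.
v_R·t = 0.5864 × 449 = 263.2936 m; 2√(D_R t) = 13.67 m; argument = (266 − 263.2936)/13.67 = 0.1980.
C = C₀ × ½·erfc(0.1980) = 5.26 × 0.3897 = 2.05 mg/L.

2.05 mg/L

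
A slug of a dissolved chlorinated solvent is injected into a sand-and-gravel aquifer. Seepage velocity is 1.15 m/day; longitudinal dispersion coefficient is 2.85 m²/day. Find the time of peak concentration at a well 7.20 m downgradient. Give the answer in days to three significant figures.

4.47 days

For the 1D instantaneous-source solution, setting ∂C/∂t = 0 at fixed x gives v²t² + 2Dt − x² = 0, so t = (√(D² + v²x²) − D)/v².
√(D² + v²x²) = √(2.85² + 1.15² × 7.20²) = 8.757; v² = 1.3225.
t = (8.757 − 2.85)/1.3225 = 4.47 days (vs. the pure-advection estimate x/v = 6.26 d).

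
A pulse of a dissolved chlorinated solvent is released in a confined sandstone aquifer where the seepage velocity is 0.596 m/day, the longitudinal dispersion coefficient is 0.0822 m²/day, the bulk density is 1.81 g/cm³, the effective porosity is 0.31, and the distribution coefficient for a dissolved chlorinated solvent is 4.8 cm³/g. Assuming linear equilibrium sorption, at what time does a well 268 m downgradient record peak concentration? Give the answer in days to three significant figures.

13000 days

Retardation factor R = 1 + ρ_b·K_d/n = 1 + 1.81 × 4.8/0.31 = 29.03.
Sorption retards both mechanisms: v_R = v/R = 0.02053 m/day, D_R = D/R = 0.002832 m²/day.
Peak time from v_R²t² + 2D_R t − x² = 0: t = (√(D_R² + v_R²x²) − D_R)/v_R².
√(D_R² + v_R²x²) = √(0.002832² + 0.02053² × 268²) = 5.502; v_R² = 0.0004215.
t = (5.502 − 0.002832)/0.0004215 = 13000 days.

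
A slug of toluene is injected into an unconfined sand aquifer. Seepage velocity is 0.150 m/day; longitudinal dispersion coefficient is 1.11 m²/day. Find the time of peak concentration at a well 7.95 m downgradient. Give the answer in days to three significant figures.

For the 1D instantaneous-source solution, setting ∂C/∂t = 0 at fixed x gives v²t² + 2Dt − x² = 0, so t = (√(D² + v²x²) − D)/v².
√(D² + v²x²) = √(1.11² + 0.150² × 7.95²) = 1.629; v² = 0.0225.
t = (1.629 − 1.11)/0.0225 = 23.1 days (vs. the pure-advection estimate x/v = 53.0 d).

23.1 days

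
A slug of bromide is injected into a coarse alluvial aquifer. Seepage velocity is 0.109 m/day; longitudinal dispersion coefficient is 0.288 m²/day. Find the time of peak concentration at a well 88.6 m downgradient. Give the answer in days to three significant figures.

For the 1D instantaneous-source solution, setting ∂C/∂t = 0 at fixed x gives v²t² + 2Dt − x² = 0, so t = (√(D² + v²x²) − D)/v².
√(D² + v²x²) = √(0.288² + 0.109² × 88.6²) = 9.662; v² = 0.011881.
t = (9.662 − 0.288)/0.011881 = 789 days (vs. the pure-advection estimate x/v = 813 d).

789 days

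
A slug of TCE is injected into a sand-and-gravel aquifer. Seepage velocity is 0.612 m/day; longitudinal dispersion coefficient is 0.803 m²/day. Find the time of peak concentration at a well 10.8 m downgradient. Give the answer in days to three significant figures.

For the 1D instantaneous-source solution, setting ∂C/∂t = 0 at fixed x gives v²t² + 2Dt − x² = 0, so t = (√(D² + v²x²) − D)/v².
√(D² + v²x²) = √(0.803² + 0.612² × 10.8²) = 6.658; v² = 0.374544.
t = (6.658 − 0.803)/0.374544 = 15.6 days (vs. the pure-advection estimate x/v = 17.6 d).

15.6 days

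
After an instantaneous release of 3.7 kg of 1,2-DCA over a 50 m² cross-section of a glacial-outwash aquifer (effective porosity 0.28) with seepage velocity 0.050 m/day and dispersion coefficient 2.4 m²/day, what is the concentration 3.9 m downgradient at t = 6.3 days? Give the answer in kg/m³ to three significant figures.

For an instantaneous plane source, C(x,t) = M/(n_e·A·√(4πDt)) · exp(−(x−vt)²/(4Dt)), with n_e·A the pore (flow) area.
Plume center vt = 0.050 × 6.3 = 0.315 m, so the well at 3.9 m is 3.585 m downgradient of the peak.
√(4πDt) = 13.78 m, giving peak height M/(n_e·A·√(4πDt)) = 3.7/(0.28 × 50 × 13.78) = 0.01918 kg/m³.
(x−vt)²/(4Dt) = (3.585)²/(4 × 2.4 × 6.3) = 0.2125; exp(−0.2125) = 0.8086.
C = 0.01918 × 0.8086 = 0.0155 kg/m³.

0.0155 kg/m³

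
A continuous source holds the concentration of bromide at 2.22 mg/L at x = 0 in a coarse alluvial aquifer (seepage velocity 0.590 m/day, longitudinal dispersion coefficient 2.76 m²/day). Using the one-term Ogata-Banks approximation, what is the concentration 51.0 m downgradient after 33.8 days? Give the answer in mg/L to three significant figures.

0.0255 mg/L

For a continuous step input, C/C₀ ≈ ½·erfc((x−vt)/(2√(Dt))).
vt = 0.590 × 33.8 = 19.942 m and 2√(Dt) = 2√(2.76 × 33.8) = 19.32 m.
Argument (x−vt)/(2√(Dt)) = (51.0 − 19.942)/19.32 = 1.608; ½·erfc(1.608) = 0.01148.
C = 2.22 × 0.01148 = 0.0255 mg/L.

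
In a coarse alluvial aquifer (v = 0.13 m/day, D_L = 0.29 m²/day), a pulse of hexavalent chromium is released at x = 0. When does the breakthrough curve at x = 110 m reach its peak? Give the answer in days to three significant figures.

For the 1D instantaneous-source solution, setting ∂C/∂t = 0 at fixed x gives v²t² + 2Dt − x² = 0, so t = (√(D² + v²x²) − D)/v².
√(D² + v²x²) = √(0.29² + 0.13² × 110²) = 14.30; v² = 0.0169.
t = (14.30 − 0.29)/0.0169 = 829 days (vs. the pure-advection estimate x/v = 846 d).

829 days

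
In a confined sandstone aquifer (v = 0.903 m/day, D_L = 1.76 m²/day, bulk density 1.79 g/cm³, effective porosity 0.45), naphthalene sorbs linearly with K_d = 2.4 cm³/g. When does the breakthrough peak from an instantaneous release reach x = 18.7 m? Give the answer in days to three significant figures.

197 days

Retardation factor R = 1 + ρ_b·K_d/n = 1 + 1.79 × 2.4/0.45 = 10.55.
Sorption retards both mechanisms: v_R = v/R = 0.08559 m/day, D_R = D/R = 0.1668 m²/day.
Peak time from v_R²t² + 2D_R t − x² = 0: t = (√(D_R² + v_R²x²) − D_R)/v_R².
√(D_R² + v_R²x²) = √(0.1668² + 0.08559² × 18.7²) = 1.609; v_R² = 0.007326.
t = (1.609 − 0.1668)/0.007326 = 197 days.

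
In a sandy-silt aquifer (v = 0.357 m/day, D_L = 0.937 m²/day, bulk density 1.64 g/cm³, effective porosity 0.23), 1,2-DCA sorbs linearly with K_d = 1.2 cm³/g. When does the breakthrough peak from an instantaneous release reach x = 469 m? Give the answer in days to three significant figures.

Retardation factor R = 1 + ρ_b·K_d/n = 1 + 1.64 × 1.2/0.23 = 9.557.
Sorption retards both mechanisms: v_R = v/R = 0.03735 m/day, D_R = D/R = 0.09804 m²/day.
Peak time from v_R²t² + 2D_R t − x² = 0: t = (√(D_R² + v_R²x²) − D_R)/v_R².
√(D_R² + v_R²x²) = √(0.09804² + 0.03735² × 469²) = 17.52; v_R² = 0.001395.
t = (17.52 − 0.09804)/0.001395 = 12500 days.

12500 days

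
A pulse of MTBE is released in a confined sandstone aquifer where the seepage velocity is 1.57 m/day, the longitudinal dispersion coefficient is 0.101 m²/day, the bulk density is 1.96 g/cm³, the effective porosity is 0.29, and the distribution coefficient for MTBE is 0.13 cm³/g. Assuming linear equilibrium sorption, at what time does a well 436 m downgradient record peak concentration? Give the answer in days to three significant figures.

Retardation factor R = 1 + ρ_b·K_d/n = 1 + 1.96 × 0.13/0.29 = 1.879.
Sorption retards both mechanisms: v_R = v/R = 0.8356 m/day, D_R = D/R = 0.05375 m²/day.
Peak time from v_R²t² + 2D_R t − x² = 0: t = (√(D_R² + v_R²x²) − D_R)/v_R².
√(D_R² + v_R²x²) = √(0.05375² + 0.8356² × 436²) = 364.3; v_R² = 0.6982.
t = (364.3 − 0.05375)/0.6982 = 522 days.

522 days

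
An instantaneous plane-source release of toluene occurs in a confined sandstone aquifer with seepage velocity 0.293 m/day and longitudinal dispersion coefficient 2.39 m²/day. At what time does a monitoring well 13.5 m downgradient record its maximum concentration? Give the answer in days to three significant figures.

26.0 days

For the 1D instantaneous-source solution, setting ∂C/∂t = 0 at fixed x gives v²t² + 2Dt − x² = 0, so t = (√(D² + v²x²) − D)/v².
√(D² + v²x²) = √(2.39² + 0.293² × 13.5²) = 4.621; v² = 0.085849.
t = (4.621 − 2.39)/0.085849 = 26.0 days (vs. the pure-advection estimate x/v = 46.1 d).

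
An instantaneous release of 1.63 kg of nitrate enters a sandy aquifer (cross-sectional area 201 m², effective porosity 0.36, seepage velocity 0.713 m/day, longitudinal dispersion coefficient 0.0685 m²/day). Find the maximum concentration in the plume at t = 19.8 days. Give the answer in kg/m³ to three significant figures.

0.00546 kg/m³

The peak of an instantaneous 1D plume sits at x = vt; there the Gaussian factor is 1 and C_max = M/(n_e·A·√(4πDt)), where n_e·A is the pore area the mass is dissolved in.
√(4πDt) = √(4π × 0.0685 × 19.8) = 4.128 m, so C_max = 1.63/(0.36 × 201 × 4.128) = 0.00546 kg/m³.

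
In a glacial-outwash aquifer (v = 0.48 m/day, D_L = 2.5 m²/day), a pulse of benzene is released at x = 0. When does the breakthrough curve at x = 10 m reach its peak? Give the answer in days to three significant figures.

12.6 days

For the 1D instantaneous-source solution, setting ∂C/∂t = 0 at fixed x gives v²t² + 2Dt − x² = 0, so t = (√(D² + v²x²) − D)/v².
√(D² + v²x²) = √(2.5² + 0.48² × 10²) = 5.412; v² = 0.2304.
t = (5.412 − 2.5)/0.2304 = 12.6 days (vs. the pure-advection estimate x/v = 20.8 d).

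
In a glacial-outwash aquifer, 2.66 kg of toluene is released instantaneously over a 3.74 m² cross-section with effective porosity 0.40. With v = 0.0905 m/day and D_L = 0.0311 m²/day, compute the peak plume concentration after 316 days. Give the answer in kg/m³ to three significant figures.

0.160 kg/m³

The peak of an instantaneous 1D plume sits at x = vt; there the Gaussian factor is 1 and C_max = M/(n_e·A·√(4πDt)), where n_e·A is the pore area the mass is dissolved in.
√(4πDt) = √(4π × 0.0311 × 316) = 11.11 m, so C_max = 2.66/(0.40 × 3.74 × 11.11) = 0.160 kg/m³.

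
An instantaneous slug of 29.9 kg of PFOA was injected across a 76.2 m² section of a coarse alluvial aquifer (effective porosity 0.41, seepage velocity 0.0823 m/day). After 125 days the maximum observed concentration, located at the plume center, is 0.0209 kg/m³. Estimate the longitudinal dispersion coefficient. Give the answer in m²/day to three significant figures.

1.33 m²/day

At the plume center C_max = M/(n_e·A·√(4πDt)), so D = M²/(4πt·(n_e·A·C_max)²).
n_e·A·C_max = 0.41 × 76.2 × 0.0209 = 0.6530 kg/m.
D = 29.9²/(4π × 125 × 0.6530²) = 1.33 m²/day.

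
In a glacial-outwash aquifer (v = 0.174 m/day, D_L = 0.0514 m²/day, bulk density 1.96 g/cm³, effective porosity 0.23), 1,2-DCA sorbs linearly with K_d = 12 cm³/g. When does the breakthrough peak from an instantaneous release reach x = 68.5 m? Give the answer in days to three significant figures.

40500 days

Retardation factor R = 1 + ρ_b·K_d/n = 1 + 1.96 × 12/0.23 = 103.3.
Sorption retards both mechanisms: v_R = v/R = 0.001684 m/day, D_R = D/R = 0.0004976 m²/day.
Peak time from v_R²t² + 2D_R t − x² = 0: t = (√(D_R² + v_R²x²) − D_R)/v_R².
√(D_R² + v_R²x²) = √(0.0004976² + 0.001684² × 68.5²) = 0.1154; v_R² = 2.836e-06.
t = (0.1154 − 0.0004976)/2.836e-06 = 40500 days.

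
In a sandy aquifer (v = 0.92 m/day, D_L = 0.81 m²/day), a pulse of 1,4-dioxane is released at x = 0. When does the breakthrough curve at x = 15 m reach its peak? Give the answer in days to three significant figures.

15.4 days

For the 1D instantaneous-source solution, setting ∂C/∂t = 0 at fixed x gives v²t² + 2Dt − x² = 0, so t = (√(D² + v²x²) − D)/v².
√(D² + v²x²) = √(0.81² + 0.92² × 15²) = 13.82; v² = 0.8464.
t = (13.82 − 0.81)/0.8464 = 15.4 days (vs. the pure-advection estimate x/v = 16.3 d).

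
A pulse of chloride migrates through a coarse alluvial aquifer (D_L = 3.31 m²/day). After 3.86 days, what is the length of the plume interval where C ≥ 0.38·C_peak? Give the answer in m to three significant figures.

The plume is Gaussian with σ = √(2Dt) = √(2 × 3.31 × 3.86) = 5.055 m.
C/C_peak = exp(−Δx²/(2σ²)) = 0.38 ⇒ Δx = σ·√(−2 ln 0.38) = 5.055 × 1.391 = 7.032 m.
Width = 2Δx = 14.1 m.

14.1 m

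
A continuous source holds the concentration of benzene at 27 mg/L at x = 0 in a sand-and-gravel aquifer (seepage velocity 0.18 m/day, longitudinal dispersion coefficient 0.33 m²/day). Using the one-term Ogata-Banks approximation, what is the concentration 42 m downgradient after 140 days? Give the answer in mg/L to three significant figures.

For a continuous step input, C/C₀ ≈ ½·erfc((x−vt)/(2√(Dt))).
vt = 0.18 × 140 = 25.2 m and 2√(Dt) = 2√(0.33 × 140) = 13.59 m.
Argument (x−vt)/(2√(Dt)) = (42 − 25.2)/13.59 = 1.236; ½·erfc(1.236) = 0.04023.
C = 27 × 0.04023 = 1.09 mg/L.

1.09 mg/L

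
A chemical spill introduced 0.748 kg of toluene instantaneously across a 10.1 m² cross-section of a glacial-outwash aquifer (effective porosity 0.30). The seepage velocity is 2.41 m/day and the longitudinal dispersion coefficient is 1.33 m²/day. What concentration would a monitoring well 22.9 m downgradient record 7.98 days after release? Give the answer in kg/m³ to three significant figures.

0.0156 kg/m³

For an instantaneous plane source, C(x,t) = M/(n_e·A·√(4πDt)) · exp(−(x−vt)²/(4Dt)), with n_e·A the pore (flow) area.
Plume center vt = 2.41 × 7.98 = 19.2318 m, so the well at 22.9 m is 3.6682 m downgradient of the peak.
√(4πDt) = 11.55 m, giving peak height M/(n_e·A·√(4πDt)) = 0.748/(0.30 × 10.1 × 11.55) = 0.02137 kg/m³.
(x−vt)²/(4Dt) = (3.6682)²/(4 × 1.33 × 7.98) = 0.3170; exp(−0.3170) = 0.7283.
C = 0.02137 × 0.7283 = 0.0156 kg/m³.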